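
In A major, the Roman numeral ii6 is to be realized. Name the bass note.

D

ii in A major has root B; the chord is B-D-F#.
The figure 6 means first inversion — the third is in the bass.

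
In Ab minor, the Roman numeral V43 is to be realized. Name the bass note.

V in Ab minor has root Eb; the chord is Eb-G-Bb-Db.
The figure 43 means second inversion — the fifth is in the bass.

Bb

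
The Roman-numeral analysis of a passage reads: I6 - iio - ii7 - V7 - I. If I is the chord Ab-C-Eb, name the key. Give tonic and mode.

The anchor chord is a major triad on Ab, labeled I.
If Ab is scale degree 1 and the mode makes that degree carry a major triad, the tonic is Ab and the mode is major.

Ab major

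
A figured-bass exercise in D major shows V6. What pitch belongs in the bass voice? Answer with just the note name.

V in D major has root A; the chord is A-C#-E.
The figure 6 means first inversion — the third is in the bass.

C#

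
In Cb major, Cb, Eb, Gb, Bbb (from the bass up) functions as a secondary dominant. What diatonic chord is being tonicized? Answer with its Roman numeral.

IV

The chord is a dominant seventh chord on Cb.
A dominant resolves down a perfect fifth: Cb → Fb. In Cb major, Fb is scale degree 4, i.e. IV.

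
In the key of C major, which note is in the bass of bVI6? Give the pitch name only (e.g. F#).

C

bVI in C major has root Ab; the chord is Ab-C-Eb.
The figure 6 means first inversion — the third is in the bass.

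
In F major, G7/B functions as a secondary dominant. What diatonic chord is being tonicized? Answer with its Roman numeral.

V

The chord is a dominant seventh chord on G.
A dominant resolves down a perfect fifth: G → C. In F major, C is scale degree 5, i.e. V.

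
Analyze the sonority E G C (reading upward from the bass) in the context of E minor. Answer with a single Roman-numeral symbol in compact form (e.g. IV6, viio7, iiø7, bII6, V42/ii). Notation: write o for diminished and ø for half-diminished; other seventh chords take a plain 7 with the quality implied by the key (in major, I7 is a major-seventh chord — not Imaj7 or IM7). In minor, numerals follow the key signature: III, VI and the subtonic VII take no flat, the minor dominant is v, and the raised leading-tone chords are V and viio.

VI6

The pitches C-E-G form a major triad rooted on C.
C is scale degree 6 in E minor, and a major triad on that degree is written VI.
With E in the bass the chord is in first inversion, so the figured bass is 6.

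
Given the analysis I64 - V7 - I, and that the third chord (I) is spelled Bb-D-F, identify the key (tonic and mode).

Bb major

I is given as Bb-D-F — a major triad with root Bb.
If Bb is scale degree 1 and the mode makes that degree carry a major triad, the tonic is Bb and the mode is major.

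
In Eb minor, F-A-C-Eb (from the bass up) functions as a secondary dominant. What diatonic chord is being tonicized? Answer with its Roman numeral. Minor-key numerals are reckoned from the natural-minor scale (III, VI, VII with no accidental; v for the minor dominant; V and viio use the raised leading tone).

The chord is a dominant seventh chord on F.
A dominant resolves down a perfect fifth: F → Bb. In Eb minor, Bb is scale degree 5, i.e. V.

V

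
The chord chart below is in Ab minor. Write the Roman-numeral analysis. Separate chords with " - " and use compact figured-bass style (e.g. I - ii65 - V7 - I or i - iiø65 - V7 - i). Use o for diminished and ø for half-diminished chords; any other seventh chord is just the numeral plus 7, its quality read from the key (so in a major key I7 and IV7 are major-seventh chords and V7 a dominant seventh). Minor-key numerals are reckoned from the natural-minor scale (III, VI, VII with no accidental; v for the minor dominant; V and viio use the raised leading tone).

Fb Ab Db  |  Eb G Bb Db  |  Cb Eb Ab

iv6 - V7 - i6

Fb-Ab-Db: root Db is the subdominant; minor triad there is iv6.
Eb-G-Bb-Db: root Eb is the dominant; dominant seventh chord there is V7.
Cb-Eb-Ab: minor triad on Ab = scale degree 1 → i6.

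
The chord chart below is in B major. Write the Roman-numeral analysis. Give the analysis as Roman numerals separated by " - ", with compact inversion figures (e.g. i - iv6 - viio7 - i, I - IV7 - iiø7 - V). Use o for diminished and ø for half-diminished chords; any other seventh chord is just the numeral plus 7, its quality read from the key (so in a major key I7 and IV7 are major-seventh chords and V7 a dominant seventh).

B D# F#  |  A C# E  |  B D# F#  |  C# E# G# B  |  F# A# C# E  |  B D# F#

I - bVII - I - V7/V - V7 - I

B-D#-F#: root B is the tonic; major triad there is I.
A-C#-E: major triad on A — chromatic; bVII (borrowed from the parallel minor).
B-D#-F#: root B is the tonic; major triad there is I.
C#-E#-G#-B: a dominant seventh chord on C#, the applied dominant of V → V7/V.
F#-A#-C#-E: root F# is the dominant; dominant seventh chord there is V7.
B-D#-F# has root B, degree 1 in B major, so I.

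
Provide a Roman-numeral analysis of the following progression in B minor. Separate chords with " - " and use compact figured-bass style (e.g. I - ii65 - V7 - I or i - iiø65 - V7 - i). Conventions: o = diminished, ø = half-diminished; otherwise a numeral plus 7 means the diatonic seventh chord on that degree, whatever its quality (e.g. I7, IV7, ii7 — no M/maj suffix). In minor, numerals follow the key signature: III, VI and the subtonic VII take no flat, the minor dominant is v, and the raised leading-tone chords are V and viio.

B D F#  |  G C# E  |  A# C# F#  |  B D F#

i - iio64 - V6 - i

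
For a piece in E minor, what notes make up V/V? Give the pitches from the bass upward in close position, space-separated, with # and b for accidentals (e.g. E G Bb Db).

F# A# C#

V/V is a secondary dominant — the dominant triad of V. V in E minor is B, so the applied chord's root is F#, a perfect fifth above.
Building a major triad on F# gives F#-A#-C#.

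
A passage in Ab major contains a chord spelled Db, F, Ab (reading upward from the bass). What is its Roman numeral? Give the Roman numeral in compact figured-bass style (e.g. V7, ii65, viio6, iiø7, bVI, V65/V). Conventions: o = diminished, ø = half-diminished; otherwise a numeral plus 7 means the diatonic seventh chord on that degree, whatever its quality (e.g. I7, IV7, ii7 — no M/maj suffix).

IV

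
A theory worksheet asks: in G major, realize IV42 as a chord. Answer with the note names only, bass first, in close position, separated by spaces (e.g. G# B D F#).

In G major, the subdominant is C, and the diatonic chord built there is a major seventh chord.
Stacking thirds from C gives C-E-G-B.
With the 42 figure the chord is in third inversion; from the bass B upward in close position it reads B-C-E-G.

B C E G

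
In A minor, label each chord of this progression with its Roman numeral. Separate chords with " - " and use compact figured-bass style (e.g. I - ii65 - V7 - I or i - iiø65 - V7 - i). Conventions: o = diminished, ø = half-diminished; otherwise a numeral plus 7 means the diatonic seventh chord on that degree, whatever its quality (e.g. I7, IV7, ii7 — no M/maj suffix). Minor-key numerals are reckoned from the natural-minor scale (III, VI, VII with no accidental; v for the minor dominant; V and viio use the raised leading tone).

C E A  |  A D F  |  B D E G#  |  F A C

C-E-A: root A is the tonic; minor triad there is i6.
A-D-F: minor triad on D = scale degree 4 → iv64.
B-D-E-G#: root E is the dominant; dominant seventh chord there is V43.
F-A-C: major triad on F = scale degree 6 → VI.

i6 - iv64 - V43 - VI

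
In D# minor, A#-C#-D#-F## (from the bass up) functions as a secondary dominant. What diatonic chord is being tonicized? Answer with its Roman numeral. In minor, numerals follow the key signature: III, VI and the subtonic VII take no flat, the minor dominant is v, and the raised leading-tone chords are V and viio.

The chord is a dominant seventh chord on D#.
A dominant resolves down a perfect fifth: D# → G#. In D# minor, G# is scale degree 4, i.e. iv.

iv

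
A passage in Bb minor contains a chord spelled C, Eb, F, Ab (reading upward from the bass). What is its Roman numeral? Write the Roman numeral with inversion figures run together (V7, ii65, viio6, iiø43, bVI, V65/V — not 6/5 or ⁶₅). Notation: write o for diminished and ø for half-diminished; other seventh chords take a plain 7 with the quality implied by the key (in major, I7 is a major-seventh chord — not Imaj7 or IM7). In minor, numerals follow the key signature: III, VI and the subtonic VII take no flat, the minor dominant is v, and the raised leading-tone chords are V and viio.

The pitches F-Ab-C-Eb form a minor seventh chord rooted on F.
In Bb minor, F is the dominant; the diatonic minor seventh chord there is v7.
With C in the bass the chord is in second inversion, so the figured bass is 43.

v43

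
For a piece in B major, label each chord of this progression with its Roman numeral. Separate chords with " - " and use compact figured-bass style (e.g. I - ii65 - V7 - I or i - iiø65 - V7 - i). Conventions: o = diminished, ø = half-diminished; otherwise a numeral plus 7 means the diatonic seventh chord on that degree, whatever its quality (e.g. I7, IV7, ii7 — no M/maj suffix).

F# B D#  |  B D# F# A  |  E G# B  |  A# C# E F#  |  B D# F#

I64 - V7/IV - IV - V65 - I

F#-B-D# has root B, degree 1 in B major, so I64.
B-D#-F#-A: a dominant seventh chord on B, the applied dominant of IV → V7/IV.
E-G#-B has root E, degree 4 in B major, so IV.
A#-C#-E-F# has root F#, degree 5 in B major, so V65.
B-D#-F#: root B is the tonic; major triad there is I.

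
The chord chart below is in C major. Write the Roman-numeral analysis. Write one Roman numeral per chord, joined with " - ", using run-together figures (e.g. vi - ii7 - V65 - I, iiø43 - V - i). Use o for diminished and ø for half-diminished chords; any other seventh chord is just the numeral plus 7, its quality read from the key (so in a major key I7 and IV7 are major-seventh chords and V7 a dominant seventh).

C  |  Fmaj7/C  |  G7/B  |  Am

I - IV43 - V65 - vi

C has root C, degree 1 in C major, so I.
Fmaj7/C: root F is the subdominant; major seventh chord there is IV43.
G7/B: root G is the dominant; dominant seventh chord there is V65.
Am: minor triad on A = scale degree 6 → vi.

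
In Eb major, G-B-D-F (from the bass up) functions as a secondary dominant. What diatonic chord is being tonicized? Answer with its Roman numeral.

The chord is a dominant seventh chord on G.
A dominant resolves down a perfect fifth: G → C. In Eb major, C is scale degree 6, i.e. vi.

vi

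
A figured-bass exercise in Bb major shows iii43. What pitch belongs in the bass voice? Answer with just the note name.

iii in Bb major has root D; the chord is D-F-A-C.
The figure 43 means second inversion — the fifth is in the bass.

A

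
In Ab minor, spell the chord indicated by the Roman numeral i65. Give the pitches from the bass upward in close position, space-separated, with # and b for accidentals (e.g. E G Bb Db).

Cb Eb Gb Ab

The numeral's case and figure indicate a minor seventh chord. In Ab minor its root, scale degree 1, is Ab.
That chord is spelled Ab-Cb-Eb-Gb.
With the 65 figure the chord is in first inversion; from the bass Cb upward in close position it reads Cb-Eb-Gb-Ab.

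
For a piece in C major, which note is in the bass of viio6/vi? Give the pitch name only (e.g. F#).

The applied chord viio6/vi is rooted on G#: G#-B-D.
The figure 6 means first inversion — the third is in the bass.

B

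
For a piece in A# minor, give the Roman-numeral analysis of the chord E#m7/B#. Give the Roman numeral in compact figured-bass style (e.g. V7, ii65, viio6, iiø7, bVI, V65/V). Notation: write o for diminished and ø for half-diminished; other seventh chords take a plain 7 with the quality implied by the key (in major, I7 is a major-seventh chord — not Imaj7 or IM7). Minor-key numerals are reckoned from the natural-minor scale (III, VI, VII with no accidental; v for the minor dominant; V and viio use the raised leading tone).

v43

The pitches E#-G#-B#-D# form a minor seventh chord rooted on E#.
E# is scale degree 5 in A# minor, and a minor seventh chord on that degree is written v7.
With B# in the bass the chord is in second inversion, so the figured bass is 43.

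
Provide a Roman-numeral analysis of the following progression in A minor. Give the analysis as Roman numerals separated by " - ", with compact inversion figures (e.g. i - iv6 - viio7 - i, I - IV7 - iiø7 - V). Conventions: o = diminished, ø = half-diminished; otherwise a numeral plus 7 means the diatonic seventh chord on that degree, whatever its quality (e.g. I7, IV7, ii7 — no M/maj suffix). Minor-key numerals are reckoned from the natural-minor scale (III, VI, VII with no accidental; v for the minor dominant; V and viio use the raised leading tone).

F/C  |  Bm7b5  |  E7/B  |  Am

VI64 - iiø7 - V43 - i

F/C: major triad on F = scale degree 6 → VI64.
Bm7b5: root B is the supertonic; half-diminished seventh chord there is iiø7.
E7/B: dominant seventh chord on E = scale degree 5 → V43.
Am has root A, degree 1 in A minor, so i.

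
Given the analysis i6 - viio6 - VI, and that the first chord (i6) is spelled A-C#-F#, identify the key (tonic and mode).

The chord F#m/A is a minor triad rooted on F#; its label is i6.
If F# is scale degree 1 and the mode makes that degree carry a minor triad, the tonic is F# and the mode is minor.

F# minor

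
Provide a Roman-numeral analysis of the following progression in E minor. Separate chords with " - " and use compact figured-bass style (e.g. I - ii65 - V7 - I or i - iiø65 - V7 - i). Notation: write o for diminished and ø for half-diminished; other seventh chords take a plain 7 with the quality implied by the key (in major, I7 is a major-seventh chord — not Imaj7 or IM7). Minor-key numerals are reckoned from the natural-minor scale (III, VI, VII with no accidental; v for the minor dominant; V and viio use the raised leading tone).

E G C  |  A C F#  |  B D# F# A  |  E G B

VI6 - iio6 - V7 - i

E-G-C has root C, degree 6 in E minor, so VI6.
A-C-F#: diminished triad on F# = scale degree 2 → iio6.
B-D#-F#-A: dominant seventh chord on B = scale degree 5 → V7.
E-G-B: root E is the tonic; minor triad there is i.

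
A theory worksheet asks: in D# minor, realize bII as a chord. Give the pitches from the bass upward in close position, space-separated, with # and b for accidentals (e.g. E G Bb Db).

Scale degree 2 in D# minor is E#; lowering it a half step gives E. bII is the Neapolitan chord — a major triad on the lowered second degree.
So the chord is E-G#-B, a major triad.

E G# B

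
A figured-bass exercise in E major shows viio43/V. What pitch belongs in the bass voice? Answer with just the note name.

E

The applied chord viio43/V is rooted on A#: A#-C#-E-G.
The figure 43 means second inversion — the fifth is in the bass.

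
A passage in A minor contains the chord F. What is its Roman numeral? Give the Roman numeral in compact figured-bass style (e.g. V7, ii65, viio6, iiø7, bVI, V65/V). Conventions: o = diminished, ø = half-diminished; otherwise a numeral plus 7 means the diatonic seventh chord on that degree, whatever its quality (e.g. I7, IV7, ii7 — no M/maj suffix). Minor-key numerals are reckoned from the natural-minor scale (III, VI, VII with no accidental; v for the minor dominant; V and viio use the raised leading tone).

The pitches F-A-C form a major triad rooted on F.
In A minor, F is the submediant; the diatonic major triad there is VI.

VI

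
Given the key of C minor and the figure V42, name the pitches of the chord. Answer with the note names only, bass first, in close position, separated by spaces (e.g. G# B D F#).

In C minor, scale degree 5 is G. The dominant is major (leading tone raised), so V is a dominant seventh chord.
Stacking thirds from G gives G-B-D-F.
With the 42 figure the chord is in third inversion; from the bass F upward in close position it reads F-G-B-D.

F G B D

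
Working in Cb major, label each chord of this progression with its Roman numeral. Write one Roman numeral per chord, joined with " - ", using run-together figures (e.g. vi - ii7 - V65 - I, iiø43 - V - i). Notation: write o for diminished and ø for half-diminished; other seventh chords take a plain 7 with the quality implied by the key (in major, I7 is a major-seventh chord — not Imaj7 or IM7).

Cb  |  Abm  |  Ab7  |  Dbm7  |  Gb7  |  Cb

Cb: root Cb is the tonic; major triad there is I.
Abm has root Ab, degree 6 in Cb major, so vi.
Ab7 is the secondary dominant of ii (dominant seventh chord on Ab): V7/ii.
Dbm7 has root Db, degree 2 in Cb major, so ii7.
Gb7: root Gb is the dominant; dominant seventh chord there is V7.
Cb: root Cb is the tonic; major triad there is I.

I - vi - V7/ii - ii7 - V7 - I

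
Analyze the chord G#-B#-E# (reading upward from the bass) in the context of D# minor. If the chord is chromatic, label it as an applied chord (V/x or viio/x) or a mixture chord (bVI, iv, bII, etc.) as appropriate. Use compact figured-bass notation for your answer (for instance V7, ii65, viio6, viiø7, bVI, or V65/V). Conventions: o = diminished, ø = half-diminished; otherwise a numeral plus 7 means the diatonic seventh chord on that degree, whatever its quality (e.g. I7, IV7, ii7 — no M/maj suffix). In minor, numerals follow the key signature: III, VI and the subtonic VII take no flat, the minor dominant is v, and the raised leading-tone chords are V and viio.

ii6

Stacked in thirds the chord is E#-G#-B#: a minor triad on E#.
E# is the second degree of D# minor. This is the minor supertonic, borrowed from the parallel major (the Dorian ii).
With G# in the bass the chord is in first inversion, so the figured bass is 6.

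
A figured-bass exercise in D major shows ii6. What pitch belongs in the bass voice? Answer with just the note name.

G

ii in D major has root E; the chord is E-G-B.
The figure 6 means first inversion — the third is in the bass.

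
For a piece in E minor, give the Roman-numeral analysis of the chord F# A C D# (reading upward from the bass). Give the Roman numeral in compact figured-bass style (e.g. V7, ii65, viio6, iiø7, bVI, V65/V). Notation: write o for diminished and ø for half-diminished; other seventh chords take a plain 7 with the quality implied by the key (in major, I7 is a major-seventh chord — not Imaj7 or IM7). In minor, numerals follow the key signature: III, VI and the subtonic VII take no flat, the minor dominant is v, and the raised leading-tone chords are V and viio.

viio65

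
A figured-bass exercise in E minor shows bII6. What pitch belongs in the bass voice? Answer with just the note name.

A

bII in E minor has root F; the chord is F-A-C.
The figure 6 means first inversion — the third is in the bass.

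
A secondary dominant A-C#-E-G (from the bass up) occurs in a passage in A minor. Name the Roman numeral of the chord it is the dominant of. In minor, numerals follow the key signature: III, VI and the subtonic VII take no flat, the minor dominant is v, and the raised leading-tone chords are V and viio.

iv

The chord is a dominant seventh chord on A.
A dominant resolves down a perfect fifth: A → D. In A minor, D is scale degree 4, i.e. iv.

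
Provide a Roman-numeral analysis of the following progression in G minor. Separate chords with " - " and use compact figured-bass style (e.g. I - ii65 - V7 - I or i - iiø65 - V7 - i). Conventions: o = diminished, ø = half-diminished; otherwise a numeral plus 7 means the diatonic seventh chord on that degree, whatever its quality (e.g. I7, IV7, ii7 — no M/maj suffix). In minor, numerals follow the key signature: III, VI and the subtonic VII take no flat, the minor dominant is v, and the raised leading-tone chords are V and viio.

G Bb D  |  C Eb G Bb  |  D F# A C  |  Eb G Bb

i - iv7 - V7 - VI

G-Bb-D: root G is the tonic; minor triad there is i.
C-Eb-G-Bb: root C is the subdominant; minor seventh chord there is iv7.
D-F#-A-C: dominant seventh chord on D = scale degree 5 → V7.
Eb-G-Bb: major triad on Eb = scale degree 6 → VI.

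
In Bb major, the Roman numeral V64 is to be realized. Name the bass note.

C

V in Bb major has root F; the chord is F-A-C.
The figure 64 means second inversion — the fifth is in the bass.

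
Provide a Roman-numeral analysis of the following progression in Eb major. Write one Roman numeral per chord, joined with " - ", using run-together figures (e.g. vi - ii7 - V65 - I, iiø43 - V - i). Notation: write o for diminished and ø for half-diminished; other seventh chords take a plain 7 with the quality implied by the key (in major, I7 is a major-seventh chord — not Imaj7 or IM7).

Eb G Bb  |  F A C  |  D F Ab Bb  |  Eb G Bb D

I - V/V - V65 - I7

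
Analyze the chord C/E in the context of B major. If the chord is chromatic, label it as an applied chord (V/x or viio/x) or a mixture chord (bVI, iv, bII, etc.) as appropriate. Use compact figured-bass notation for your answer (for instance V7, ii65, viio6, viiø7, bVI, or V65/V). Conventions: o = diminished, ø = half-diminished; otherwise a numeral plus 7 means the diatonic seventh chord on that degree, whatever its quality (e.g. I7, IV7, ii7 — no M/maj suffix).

Stacked in thirds the chord is C-E-G: a major triad on C.
C is the lowered second degree of B major (diatonic 2 would be C#). This is the Neapolitan sixth — a major triad on the lowered second degree, here in its customary first inversion.
With E in the bass the chord is in first inversion, so the figured bass is 6.

bII6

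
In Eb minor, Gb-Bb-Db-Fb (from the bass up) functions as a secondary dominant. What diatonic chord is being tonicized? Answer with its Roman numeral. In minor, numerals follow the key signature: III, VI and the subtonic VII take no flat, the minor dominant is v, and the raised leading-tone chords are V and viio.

The chord is a dominant seventh chord on Gb.
A dominant resolves down a perfect fifth: Gb → Cb. In Eb minor, Cb is scale degree 6, i.e. VI.

VI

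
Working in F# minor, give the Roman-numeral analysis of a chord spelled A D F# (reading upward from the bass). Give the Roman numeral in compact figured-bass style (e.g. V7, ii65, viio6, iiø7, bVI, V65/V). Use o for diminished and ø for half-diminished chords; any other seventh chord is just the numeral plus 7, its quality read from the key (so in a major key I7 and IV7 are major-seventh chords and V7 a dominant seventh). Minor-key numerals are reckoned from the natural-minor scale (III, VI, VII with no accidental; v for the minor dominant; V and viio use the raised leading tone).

VI64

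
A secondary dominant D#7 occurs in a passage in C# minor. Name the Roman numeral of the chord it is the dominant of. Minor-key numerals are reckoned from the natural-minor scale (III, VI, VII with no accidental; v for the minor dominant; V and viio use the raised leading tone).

V

The chord is a dominant seventh chord on D#.
A dominant resolves down a perfect fifth: D# → G#. In C# minor, G# is scale degree 5, i.e. V.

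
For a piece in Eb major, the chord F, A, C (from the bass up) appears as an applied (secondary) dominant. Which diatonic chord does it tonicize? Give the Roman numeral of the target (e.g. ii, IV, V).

The chord is a major triad on F.
A dominant resolves down a perfect fifth: F → Bb. In Eb major, Bb is scale degree 5, i.e. V.

V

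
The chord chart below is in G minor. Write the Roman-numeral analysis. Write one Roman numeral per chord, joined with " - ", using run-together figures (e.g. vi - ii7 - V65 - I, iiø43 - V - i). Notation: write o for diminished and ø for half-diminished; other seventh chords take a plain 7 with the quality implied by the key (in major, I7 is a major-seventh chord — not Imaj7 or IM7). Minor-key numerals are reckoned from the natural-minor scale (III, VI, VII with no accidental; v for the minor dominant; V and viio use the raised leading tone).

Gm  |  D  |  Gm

i - V - i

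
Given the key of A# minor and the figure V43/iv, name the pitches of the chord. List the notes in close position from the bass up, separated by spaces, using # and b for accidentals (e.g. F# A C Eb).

V43/iv is a secondary dominant — the dominant seventh of iv. iv in A# minor is D#, so the applied chord's root is A#, a perfect fifth above.
Building a dominant seventh chord on A# gives A#-C##-E#-G#.
The figured bass 43 indicates second inversion, placing the fifth (E#) in the bass: E#-G#-A#-C##.

E# G# A# C##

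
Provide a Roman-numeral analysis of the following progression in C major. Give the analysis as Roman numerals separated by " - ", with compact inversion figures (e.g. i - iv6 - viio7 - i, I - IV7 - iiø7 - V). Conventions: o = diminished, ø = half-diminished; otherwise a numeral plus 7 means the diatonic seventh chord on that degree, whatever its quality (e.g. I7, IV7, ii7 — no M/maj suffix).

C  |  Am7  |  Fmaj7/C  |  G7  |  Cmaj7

I - vi7 - IV43 - V7 - I7

C has root C, degree 1 in C major, so I.
Am7 has root A, degree 6 in C major, so vi7.
Fmaj7/C: root F is the subdominant; major seventh chord there is IV43.
G7: dominant seventh chord on G = scale degree 5 → V7.
Cmaj7 has root C, degree 1 in C major, so I7.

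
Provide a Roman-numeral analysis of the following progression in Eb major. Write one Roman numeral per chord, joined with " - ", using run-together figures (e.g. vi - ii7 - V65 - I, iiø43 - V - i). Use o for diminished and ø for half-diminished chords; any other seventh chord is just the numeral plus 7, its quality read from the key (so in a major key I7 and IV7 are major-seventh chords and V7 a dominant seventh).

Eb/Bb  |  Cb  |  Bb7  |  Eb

Eb/Bb: major triad on Eb = scale degree 1 → I64.
Cb is non-diatonic — bVI, a mixture chord from Eb minor.
Bb7: root Bb is the dominant; dominant seventh chord there is V7.
Eb: major triad on Eb = scale degree 1 → I.

I64 - bVI - V7 - I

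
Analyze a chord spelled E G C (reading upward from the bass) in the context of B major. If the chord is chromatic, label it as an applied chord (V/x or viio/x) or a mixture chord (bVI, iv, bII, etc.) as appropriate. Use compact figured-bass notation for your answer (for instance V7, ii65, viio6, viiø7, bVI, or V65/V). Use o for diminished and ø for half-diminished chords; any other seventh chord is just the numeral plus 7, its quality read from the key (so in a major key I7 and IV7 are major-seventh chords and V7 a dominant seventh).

The pitches C-E-G form a major triad rooted on C.
C is the lowered second degree of B major (diatonic 2 would be C#). This is the Neapolitan sixth — a major triad on the lowered second degree, here in its customary first inversion.
With E in the bass the chord is in first inversion, so the figured bass is 6.

bII6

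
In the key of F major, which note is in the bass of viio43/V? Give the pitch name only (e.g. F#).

F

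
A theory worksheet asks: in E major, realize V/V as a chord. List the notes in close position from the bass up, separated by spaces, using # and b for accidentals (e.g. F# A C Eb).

V/V is a secondary dominant — the dominant triad of V. V in E major is B, so the applied chord's root is F#, a perfect fifth above.
Building a major triad on F# gives F#-A#-C#.

F# A# C#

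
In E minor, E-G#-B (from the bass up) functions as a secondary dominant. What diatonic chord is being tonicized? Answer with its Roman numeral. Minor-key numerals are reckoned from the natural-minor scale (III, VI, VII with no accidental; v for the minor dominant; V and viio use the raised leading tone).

The chord is a major triad on E.
A dominant resolves down a perfect fifth: E → A. In E minor, A is scale degree 4, i.e. iv.

iv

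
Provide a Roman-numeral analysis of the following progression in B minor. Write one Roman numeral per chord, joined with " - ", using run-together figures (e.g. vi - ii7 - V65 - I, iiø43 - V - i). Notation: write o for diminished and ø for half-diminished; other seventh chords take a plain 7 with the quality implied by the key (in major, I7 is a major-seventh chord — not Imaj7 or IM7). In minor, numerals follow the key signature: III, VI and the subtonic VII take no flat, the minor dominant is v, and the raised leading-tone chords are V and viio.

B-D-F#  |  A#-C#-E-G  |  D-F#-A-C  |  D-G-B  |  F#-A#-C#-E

B-D-F# has root B, degree 1 in B minor, so i.
A#-C#-E-G: root A# is the leading tone; fully diminished seventh chord there is viio7.
D-F#-A-C is the secondary dominant of VI (dominant seventh chord on D): V7/VI.
D-G-B: root G is the submediant; major triad there is VI64.
F#-A#-C#-E: root F# is the dominant; dominant seventh chord there is V7.

i - viio7 - V7/VI - VI64 - V7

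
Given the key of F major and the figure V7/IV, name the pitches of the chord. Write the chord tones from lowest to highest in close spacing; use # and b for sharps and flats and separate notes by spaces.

F A C Eb

V7/IV is a secondary dominant — the dominant seventh of IV. IV in F major is Bb, so the applied chord's root is F, a perfect fifth above.
Building a dominant seventh chord on F gives F-A-C-Eb.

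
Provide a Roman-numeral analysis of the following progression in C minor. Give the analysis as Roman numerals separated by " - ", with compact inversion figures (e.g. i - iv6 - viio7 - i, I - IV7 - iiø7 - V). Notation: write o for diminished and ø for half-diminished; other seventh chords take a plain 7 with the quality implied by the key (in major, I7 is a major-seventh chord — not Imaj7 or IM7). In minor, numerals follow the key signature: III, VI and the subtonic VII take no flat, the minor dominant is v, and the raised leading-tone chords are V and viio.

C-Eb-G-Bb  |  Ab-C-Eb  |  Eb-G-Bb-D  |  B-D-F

i7 - VI - III7 - viio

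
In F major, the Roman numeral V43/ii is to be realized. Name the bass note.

A

The applied chord V43/ii is rooted on D: D-F#-A-C.
The figure 43 means second inversion — the fifth is in the bass.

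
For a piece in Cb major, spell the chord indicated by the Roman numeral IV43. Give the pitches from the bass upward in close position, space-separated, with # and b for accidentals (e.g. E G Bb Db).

Cb Eb Fb Ab

The numeral's case and figure indicate a major seventh chord. In Cb major its root, scale degree 4, is Fb.
Stacking thirds from Fb gives Fb-Ab-Cb-Eb.
The figured bass 43 indicates second inversion, placing the fifth (Cb) in the bass: Cb-Eb-Fb-Ab.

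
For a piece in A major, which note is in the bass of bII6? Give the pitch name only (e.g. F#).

bII in A major has root Bb; the chord is Bb-D-F.
The figure 6 means first inversion — the third is in the bass.

D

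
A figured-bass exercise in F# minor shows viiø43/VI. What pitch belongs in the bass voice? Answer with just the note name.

G

The applied chord viiø43/VI is rooted on C#: C#-E-G-B.
The figure 43 means second inversion — the fifth is in the bass.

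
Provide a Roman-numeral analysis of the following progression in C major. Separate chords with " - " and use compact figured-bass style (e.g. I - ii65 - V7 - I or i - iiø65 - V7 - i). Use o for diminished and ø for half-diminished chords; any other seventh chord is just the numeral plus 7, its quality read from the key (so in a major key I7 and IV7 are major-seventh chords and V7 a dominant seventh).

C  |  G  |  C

I - V - I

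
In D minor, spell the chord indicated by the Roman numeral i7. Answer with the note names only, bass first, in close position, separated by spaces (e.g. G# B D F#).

In D minor, scale degree 1 is D, and the diatonic chord built there is a minor seventh chord.
That chord is spelled D-F-A-C.

D F A C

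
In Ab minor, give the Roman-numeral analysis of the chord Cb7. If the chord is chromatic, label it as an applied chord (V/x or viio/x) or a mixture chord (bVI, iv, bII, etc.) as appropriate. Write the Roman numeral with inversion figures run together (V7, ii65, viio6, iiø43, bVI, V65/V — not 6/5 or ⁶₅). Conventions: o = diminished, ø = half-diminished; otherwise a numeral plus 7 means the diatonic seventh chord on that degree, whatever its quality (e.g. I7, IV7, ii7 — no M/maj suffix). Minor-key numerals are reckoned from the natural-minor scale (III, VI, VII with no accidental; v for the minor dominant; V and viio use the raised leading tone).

The pitches Cb-Eb-Gb-Bbb form a dominant seventh chord rooted on Cb.
Cb is not a diatonic chord root with this quality in Ab minor, but it lies a perfect fifth above Fb (VI), so the chord functions as an applied dominant of VI.

V7/VI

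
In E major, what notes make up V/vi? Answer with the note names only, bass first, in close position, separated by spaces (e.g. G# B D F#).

G# B# D#

The slash means an applied dominant: we want the dominant of vi. In E major, vi is C# minor, and its dominant is built on G#.
Building a major triad on G# gives G#-B#-D#.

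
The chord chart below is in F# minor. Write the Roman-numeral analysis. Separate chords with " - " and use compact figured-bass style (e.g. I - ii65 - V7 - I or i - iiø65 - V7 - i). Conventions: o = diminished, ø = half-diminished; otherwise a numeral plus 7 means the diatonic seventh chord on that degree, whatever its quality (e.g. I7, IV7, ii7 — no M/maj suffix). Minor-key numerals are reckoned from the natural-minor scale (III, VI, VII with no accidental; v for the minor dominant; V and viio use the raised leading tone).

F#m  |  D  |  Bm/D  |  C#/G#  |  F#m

F#m has root F#, degree 1 in F# minor, so i.
D: root D is the submediant; major triad there is VI.
Bm/D has root B, degree 4 in F# minor, so iv6.
C#/G# has root C#, degree 5 in F# minor, so V64.
F#m: minor triad on F# = scale degree 1 → i.

i - VI - iv6 - V64 - i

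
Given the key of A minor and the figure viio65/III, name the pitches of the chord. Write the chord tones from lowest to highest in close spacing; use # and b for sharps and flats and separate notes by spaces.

D F Ab B

The slash marks an applied leading-tone chord: viio of III. In A minor, III is C, so the leading tone to it is B, a half step below.
Building a fully diminished seventh chord on B gives B-D-F-Ab.
With the 65 figure the chord is in first inversion; from the bass D upward in close position it reads D-F-Ab-B.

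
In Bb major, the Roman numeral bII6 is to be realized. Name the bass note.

bII in Bb major has root Cb; the chord is Cb-Eb-Gb.
The figure 6 means first inversion — the third is in the bass.

Eb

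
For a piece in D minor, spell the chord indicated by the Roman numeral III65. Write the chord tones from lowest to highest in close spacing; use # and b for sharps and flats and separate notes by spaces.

A C E F

The numeral's case and figure indicate a major seventh chord. In D minor its root, the third degree, is F.
Stacking thirds from F gives F-A-C-E.
With the 65 figure the chord is in first inversion; from the bass A upward in close position it reads A-C-E-F.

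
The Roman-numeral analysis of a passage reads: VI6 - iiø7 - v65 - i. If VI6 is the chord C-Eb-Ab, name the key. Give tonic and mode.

The anchor chord is a major triad on Ab, labeled VI6.
Counting down 5 scale steps from Ab places the tonic on C; a major triad on degree 6 is diatonic only in minor.

C minor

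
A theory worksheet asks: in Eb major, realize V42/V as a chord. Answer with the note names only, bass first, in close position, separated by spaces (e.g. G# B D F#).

V42/V is a secondary dominant — the dominant seventh of V. V in Eb major is Bb, so the applied chord's root is F, a perfect fifth above.
Building a dominant seventh chord on F gives F-A-C-Eb.
The figured bass 42 indicates third inversion, placing the seventh (Eb) in the bass: Eb-F-A-C.

Eb F A C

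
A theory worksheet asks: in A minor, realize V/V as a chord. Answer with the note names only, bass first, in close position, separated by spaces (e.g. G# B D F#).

B D# F#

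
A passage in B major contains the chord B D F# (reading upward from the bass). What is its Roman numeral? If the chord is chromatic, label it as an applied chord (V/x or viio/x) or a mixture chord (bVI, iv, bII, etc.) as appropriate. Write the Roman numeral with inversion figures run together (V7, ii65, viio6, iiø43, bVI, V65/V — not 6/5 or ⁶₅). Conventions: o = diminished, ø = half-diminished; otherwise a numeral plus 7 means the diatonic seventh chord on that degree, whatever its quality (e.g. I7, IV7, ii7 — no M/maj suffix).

The pitches B-D-F# form a minor triad rooted on B.
B is the first degree of B major. This is the minor tonic, borrowed from the parallel minor.

i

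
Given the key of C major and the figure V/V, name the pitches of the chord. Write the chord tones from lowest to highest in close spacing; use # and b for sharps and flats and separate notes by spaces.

D F# A

V/V is a secondary dominant — the dominant triad of V. V in C major is G, so the applied chord's root is D, a perfect fifth above.
Building a major triad on D gives D-F#-A.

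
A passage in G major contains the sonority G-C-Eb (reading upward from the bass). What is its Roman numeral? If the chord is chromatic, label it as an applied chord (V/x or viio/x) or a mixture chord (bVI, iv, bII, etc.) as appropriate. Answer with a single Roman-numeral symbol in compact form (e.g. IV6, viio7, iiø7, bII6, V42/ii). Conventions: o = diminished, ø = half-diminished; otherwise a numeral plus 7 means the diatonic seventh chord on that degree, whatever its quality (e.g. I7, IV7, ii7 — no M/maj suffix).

iv64

The pitches C-Eb-G form a minor triad rooted on C.
C is the fourth degree of G major. This is the minor subdominant, borrowed from the parallel minor.
With G in the bass the chord is in second inversion, so the figured bass is 64.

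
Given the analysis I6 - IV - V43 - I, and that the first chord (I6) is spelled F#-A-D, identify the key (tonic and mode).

I6 is given as F#-A-D — a major triad with root D.
If D is scale degree 1 and the mode makes that degree carry a major triad, the tonic is D and the mode is major.

D major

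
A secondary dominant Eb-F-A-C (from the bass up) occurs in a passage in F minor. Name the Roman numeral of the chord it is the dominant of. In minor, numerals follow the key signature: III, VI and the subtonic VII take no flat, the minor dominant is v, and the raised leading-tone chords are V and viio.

The chord is a dominant seventh chord on F.
A dominant resolves down a perfect fifth: F → Bb. In F minor, Bb is scale degree 4, i.e. iv.

iv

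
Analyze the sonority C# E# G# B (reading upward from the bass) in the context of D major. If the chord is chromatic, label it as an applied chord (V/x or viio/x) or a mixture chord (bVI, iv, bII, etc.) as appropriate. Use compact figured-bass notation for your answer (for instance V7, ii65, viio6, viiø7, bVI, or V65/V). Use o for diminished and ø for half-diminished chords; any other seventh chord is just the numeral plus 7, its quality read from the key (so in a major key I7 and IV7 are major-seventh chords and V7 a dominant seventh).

V7/iii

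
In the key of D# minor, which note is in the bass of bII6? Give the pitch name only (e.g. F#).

G#

bII in D# minor has root E; the chord is E-G#-B.
The figure 6 means first inversion — the third is in the bass.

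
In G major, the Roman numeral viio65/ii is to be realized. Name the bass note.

The applied chord viio65/ii is rooted on G#: G#-B-D-F.
The figure 65 means first inversion — the third is in the bass.

B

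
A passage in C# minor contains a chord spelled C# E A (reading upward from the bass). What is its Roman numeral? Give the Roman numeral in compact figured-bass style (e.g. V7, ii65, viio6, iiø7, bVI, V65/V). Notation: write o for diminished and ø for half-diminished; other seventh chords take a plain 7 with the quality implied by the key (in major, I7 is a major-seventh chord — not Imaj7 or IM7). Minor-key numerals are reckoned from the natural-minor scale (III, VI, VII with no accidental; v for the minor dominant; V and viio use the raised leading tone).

The pitches A-C#-E form a major triad rooted on A.
A is scale degree 6 in C# minor, and a major triad on that degree is written VI.
With C# in the bass the chord is in first inversion, so the figured bass is 6.

VI6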